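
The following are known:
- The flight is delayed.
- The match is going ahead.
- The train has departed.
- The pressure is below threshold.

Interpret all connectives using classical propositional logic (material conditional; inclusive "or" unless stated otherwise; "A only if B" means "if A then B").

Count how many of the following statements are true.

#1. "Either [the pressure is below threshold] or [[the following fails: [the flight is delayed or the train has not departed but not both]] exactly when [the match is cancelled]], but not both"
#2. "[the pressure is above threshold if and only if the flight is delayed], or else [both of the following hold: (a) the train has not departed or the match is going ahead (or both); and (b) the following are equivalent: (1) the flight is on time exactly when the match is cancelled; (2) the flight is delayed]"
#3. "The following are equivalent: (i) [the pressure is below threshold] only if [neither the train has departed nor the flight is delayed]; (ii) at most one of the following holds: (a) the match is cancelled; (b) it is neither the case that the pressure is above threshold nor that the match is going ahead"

1

Let D = "the pressure is above threshold" (F), Q = "the flight is delayed" (T), S = "the train has departed" (T), K = "the match is cancelled" (F).

#1: This is ¬D ⊕ (¬(Q ⊕ ¬S) ↔ K).

¬D = ¬F = T
¬S = ¬T = F
Q ⊕ ¬S = T ⊕ F = T
¬(Q ⊕ ¬S) = ¬T = F
¬(Q ⊕ ¬S) ↔ K = F ↔ F = T
¬D ⊕ (¬(Q ⊕ ¬S) ↔ K) = T ⊕ T = F
Thus #1 is false.

#2: This is (D ↔ Q) ∨ ((¬S ∨ ¬K) ∧ ((¬Q ↔ K) ↔ Q)).

D ↔ Q = F ↔ T = F
¬S = ¬T = F
¬K = ¬F = T
¬S ∨ ¬K = F ∨ T = T
¬Q = ¬T = F
¬Q ↔ K = F ↔ F = T
(¬Q ↔ K) ↔ Q = T ↔ T = T
(¬S ∨ ¬K) ∧ ((¬Q ↔ K) ↔ Q) = T ∧ T = T
(D ↔ Q) ∨ ((¬S ∨ ¬K) ∧ ((¬Q ↔ K) ↔ Q)) = F ∨ T = T
Hence #2 is true.

#3: Formalization: (¬D → (S ↓ Q)) ↔ (K ↑ (D ↓ ¬K))

¬D = ¬F = T
S ↓ Q = T ↓ T = F
¬D → (S ↓ Q) = T → F = F
¬K = ¬F = T
D ↓ ¬K = F ↓ T = F
K ↑ (D ↓ ¬K) = F ↑ F = T
(¬D → (S ↓ Q)) ↔ (K ↑ (D ↓ ¬K)) = F ↔ T = F
So #3 is false.

Count: 1.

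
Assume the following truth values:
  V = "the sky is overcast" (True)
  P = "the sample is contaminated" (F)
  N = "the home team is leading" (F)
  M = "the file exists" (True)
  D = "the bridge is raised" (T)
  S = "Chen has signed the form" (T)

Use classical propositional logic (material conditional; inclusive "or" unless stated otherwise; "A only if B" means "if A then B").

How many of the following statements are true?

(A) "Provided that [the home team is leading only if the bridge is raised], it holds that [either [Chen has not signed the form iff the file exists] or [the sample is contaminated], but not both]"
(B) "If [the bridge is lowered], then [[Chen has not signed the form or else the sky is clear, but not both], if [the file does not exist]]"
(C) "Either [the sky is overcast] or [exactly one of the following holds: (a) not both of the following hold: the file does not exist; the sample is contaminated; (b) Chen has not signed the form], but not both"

1

(A): In symbols: (N → D) → ((¬S ↔ M) ⊕ P)

N → D = F → T = T
¬S = ¬T = F
¬S ↔ M = F ↔ T = F
(¬S ↔ M) ⊕ P = F ⊕ F = F
(N → D) → ((¬S ↔ M) ⊕ P) = T → F = F
Thus (A) is false.

(B): This is ¬D → (¬M → (¬S ⊕ ¬V)).

¬D = ¬T = F
¬M = ¬T = F
¬S = ¬T = F
¬V = ¬T = F
¬S ⊕ ¬V = F ⊕ F = F
¬M → (¬S ⊕ ¬V) = F → F = T
¬D → (¬M → (¬S ⊕ ¬V)) = F → T = T
Thus (B) is true.

(C): In symbols: V ⊕ ((¬M ↑ P) ⊕ ¬S)

¬M = ¬T = F
¬M ↑ P = F ↑ F = T
¬S = ¬T = F
(¬M ↑ P) ⊕ ¬S = T ⊕ F = T
V ⊕ ((¬M ↑ P) ⊕ ¬S) = T ⊕ T = F
Hence (C) is false.

1 of the 3 statements is true ((B)).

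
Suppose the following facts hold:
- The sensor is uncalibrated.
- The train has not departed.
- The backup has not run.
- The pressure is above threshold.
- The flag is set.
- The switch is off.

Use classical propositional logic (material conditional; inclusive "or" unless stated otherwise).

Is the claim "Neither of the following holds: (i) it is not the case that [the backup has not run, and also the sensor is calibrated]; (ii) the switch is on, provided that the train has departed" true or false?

False

Let G = "the backup has run" (False), D = "the sensor is calibrated" (False), S = "the train has departed" (False), N = "the switch is on" (False).
Formalization: not (not G and D) nor (S -> N)

not G = not False = True
not G and D = True and False = False
not (not G and D) = not False = True
S -> N = False -> False = True
not (not G and D) nor (S -> N) = True nor True = False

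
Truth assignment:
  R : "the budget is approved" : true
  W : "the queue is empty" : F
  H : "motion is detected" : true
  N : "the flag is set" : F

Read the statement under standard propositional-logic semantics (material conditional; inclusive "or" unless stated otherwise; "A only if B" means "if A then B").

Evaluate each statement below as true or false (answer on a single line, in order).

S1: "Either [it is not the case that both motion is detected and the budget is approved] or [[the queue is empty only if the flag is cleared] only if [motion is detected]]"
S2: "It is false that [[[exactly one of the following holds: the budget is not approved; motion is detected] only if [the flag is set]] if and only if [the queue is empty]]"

S1: In symbols: (H ↑ R) ∨ ((W → ¬N) → H)

H ↑ R = T ↑ T = F
¬N = ¬F = T
W → ¬N = F → T = T
(W → ¬N) → H = T → T = T
(H ↑ R) ∨ ((W → ¬N) → H) = F ∨ T = T
Thus S1 is true.

S2: In symbols: ¬(((¬R ⊕ H) → N) ↔ W)

¬R = ¬T = F
¬R ⊕ H = F ⊕ T = T
(¬R ⊕ H) → N = T → F = F
((¬R ⊕ H) → N) ↔ W = F ↔ F = T
¬(((¬R ⊕ H) → N) ↔ W) = ¬T = F
Thus S2 is false.

S1 T / S2 F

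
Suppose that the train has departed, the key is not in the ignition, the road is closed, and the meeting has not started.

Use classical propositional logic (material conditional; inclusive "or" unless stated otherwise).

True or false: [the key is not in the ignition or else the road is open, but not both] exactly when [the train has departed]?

True.

Let Q = "the key is in the ignition" (F), R = "the road is closed" (T), P = "the train has departed" (T).
Parsed as (¬Q ⊕ ¬R) ↔ P

¬Q = ¬F = T
¬R = ¬T = F
¬Q ⊕ ¬R = T ⊕ F = T
(¬Q ⊕ ¬R) ↔ P = T ↔ T = T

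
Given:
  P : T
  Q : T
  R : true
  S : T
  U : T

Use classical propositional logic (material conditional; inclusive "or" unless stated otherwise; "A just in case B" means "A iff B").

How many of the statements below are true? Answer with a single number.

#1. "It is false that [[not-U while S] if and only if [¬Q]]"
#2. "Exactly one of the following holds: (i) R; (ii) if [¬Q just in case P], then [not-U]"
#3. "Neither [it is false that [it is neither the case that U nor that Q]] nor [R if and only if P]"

0

#1: Formalization: not ((not U and S) iff not Q)

not U = not True = False
not U and S = False and True = False
not Q = not True = False
(not U and S) iff not Q = False iff False = True
not ((not U and S) iff not Q) = not True = False
Hence #1 is false.

#2: Parsed as R xor ((not Q iff P) -> not U)

not Q = not True = False
not Q iff P = False iff True = False
not U = not True = False
(not Q iff P) -> not U = False -> False = True
R xor ((not Q iff P) -> not U) = True xor True = False
Hence #2 is false.

#3: Parsed as not (U nor Q) nor (R iff P)

U nor Q = True nor True = False
not (U nor Q) = not False = True
R iff P = True iff True = True
not (U nor Q) nor (R iff P) = True nor True = False
Hence #3 is false.

True statements: 0 (none).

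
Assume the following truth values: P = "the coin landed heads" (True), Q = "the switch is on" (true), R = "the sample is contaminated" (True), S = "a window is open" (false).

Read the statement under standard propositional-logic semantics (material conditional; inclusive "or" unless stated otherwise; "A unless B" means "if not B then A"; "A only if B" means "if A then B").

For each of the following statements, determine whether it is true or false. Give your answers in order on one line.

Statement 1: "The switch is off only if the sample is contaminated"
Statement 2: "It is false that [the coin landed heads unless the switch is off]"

Statement 1 true, Statement 2 false

Statement 1: Parsed as not Q -> R

not Q = not True = False
not Q -> R = False -> True = True
So Statement 1 is true.

Statement 2: Parsed as not (P or not Q)

not Q = not True = False
P or not Q = True or False = True
not (P or not Q) = not True = False
Hence Statement 2 is false.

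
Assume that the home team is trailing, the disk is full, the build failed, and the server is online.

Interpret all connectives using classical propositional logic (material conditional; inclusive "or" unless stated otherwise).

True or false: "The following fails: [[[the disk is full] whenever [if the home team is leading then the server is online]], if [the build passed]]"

Let R = "the build passed" (F), P = "the home team is leading" (F), S = "the server is online" (T), Q = "the disk is full" (T).
Formalization: ~(R -> ((P -> S) -> Q))

P -> S = F -> T = T
(P -> S) -> Q = T -> T = T
R -> ((P -> S) -> Q) = F -> T = T
~(R -> ((P -> S) -> Q)) = ~T = F

False.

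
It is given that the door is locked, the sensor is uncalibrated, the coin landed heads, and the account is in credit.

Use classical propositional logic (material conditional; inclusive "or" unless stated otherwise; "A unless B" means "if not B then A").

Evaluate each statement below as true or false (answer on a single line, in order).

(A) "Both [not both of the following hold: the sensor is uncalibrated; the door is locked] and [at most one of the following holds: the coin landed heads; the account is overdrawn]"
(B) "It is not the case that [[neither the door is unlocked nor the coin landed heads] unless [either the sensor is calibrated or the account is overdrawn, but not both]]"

Let Q = "the sensor is calibrated" (False), P = "the door is locked" (True), R = "the coin landed heads" (True), S = "the account is overdrawn" (False).

(A): This is (not Q nand P) and (R nand S).

not Q = not False = True
not Q nand P = True nand True = False
R nand S = True nand False = True
(not Q nand P) and (R nand S) = False and True = False
So (A) is false.

(B): Formalization: not ((not P nor R) or (Q xor S))

not P = not True = False
not P nor R = False nor True = False
Q xor S = False xor False = False
(not P nor R) or (Q xor S) = False or False = False
not ((not P nor R) or (Q xor S)) = not False = True
Hence (B) is true.

(A) False / (B) True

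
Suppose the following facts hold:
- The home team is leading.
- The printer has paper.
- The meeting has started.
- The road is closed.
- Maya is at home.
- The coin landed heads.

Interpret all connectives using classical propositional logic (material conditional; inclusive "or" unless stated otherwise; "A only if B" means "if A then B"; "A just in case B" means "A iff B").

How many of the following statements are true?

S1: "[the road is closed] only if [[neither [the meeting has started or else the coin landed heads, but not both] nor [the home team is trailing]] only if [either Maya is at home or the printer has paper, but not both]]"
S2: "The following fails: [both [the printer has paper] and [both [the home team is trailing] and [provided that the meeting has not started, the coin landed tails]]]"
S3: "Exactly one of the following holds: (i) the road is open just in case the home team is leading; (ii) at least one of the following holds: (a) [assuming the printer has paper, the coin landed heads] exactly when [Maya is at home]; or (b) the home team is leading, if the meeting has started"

2

Let D = "the road is closed" (T), G = "the meeting has started" (T), Q = "the coin landed heads" (T), L = "the home team is leading" (T), H = "Maya is at home" (T), W = "the printer has paper" (T).

S1: Parsed as D -> (((G xor Q) nor ~L) -> (H xor W))

G xor Q = T xor T = F
~L = ~T = F
(G xor Q) nor ~L = F nor F = T
H xor W = T xor T = F
((G xor Q) nor ~L) -> (H xor W) = T -> F = F
D -> (((G xor Q) nor ~L) -> (H xor W)) = T -> F = F
Hence S1 is false.

S2: In symbols: ~(W & (~L & (~G -> ~Q)))

~L = ~T = F
~G = ~T = F
~Q = ~T = F
~G -> ~Q = F -> F = T
~L & (~G -> ~Q) = F & T = F
W & (~L & (~G -> ~Q)) = T & F = F
~(W & (~L & (~G -> ~Q))) = ~F = T
Thus S2 is true.

S3: In symbols: (~D <-> L) xor (((W -> Q) <-> H) | (G -> L))

~D = ~T = F
~D <-> L = F <-> T = F
W -> Q = T -> T = T
(W -> Q) <-> H = T <-> T = T
G -> L = T -> T = T
((W -> Q) <-> H) | (G -> L) = T | T = T
(~D <-> L) xor (((W -> Q) <-> H) | (G -> L)) = F xor T = T
Hence S3 is true.

2 of the 3 statements are true.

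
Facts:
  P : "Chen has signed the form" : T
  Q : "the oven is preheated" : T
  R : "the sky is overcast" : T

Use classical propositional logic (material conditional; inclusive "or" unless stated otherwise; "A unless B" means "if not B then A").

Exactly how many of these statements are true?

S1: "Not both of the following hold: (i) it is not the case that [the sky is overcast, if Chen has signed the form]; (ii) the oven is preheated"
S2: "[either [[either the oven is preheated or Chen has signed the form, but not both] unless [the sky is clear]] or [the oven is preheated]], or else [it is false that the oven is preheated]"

2

S1: This is ~(P -> R) nand Q.

P -> R = T -> T = T
~(P -> R) = ~T = F
~(P -> R) nand Q = F nand T = T
So S1 is true.

S2: This is (((Q xor P) | ~R) | Q) | ~Q.

Q xor P = T xor T = F
~R = ~T = F
(Q xor P) | ~R = F | F = F
((Q xor P) | ~R) | Q = F | T = T
~Q = ~T = F
(((Q xor P) | ~R) | Q) | ~Q = T | F = T
Hence S2 is true.

Count: 2.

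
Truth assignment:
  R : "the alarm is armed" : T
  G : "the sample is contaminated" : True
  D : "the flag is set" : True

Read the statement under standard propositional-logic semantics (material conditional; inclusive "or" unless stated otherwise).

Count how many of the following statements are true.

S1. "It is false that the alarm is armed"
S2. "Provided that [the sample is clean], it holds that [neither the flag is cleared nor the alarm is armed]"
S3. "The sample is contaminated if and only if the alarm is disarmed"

S1: This is not R.

not R = not True = False
So S1 is false.

S2: Parsed as not G -> (not D nor R)

not G = not True = False
not D = not True = False
not D nor R = False nor True = False
not G -> (not D nor R) = False -> False = True
Hence S2 is true.

S3: This is G iff not R.

not R = not True = False
G iff not R = True iff False = False
Thus S3 is false.

1 of the 3 statements is true.

1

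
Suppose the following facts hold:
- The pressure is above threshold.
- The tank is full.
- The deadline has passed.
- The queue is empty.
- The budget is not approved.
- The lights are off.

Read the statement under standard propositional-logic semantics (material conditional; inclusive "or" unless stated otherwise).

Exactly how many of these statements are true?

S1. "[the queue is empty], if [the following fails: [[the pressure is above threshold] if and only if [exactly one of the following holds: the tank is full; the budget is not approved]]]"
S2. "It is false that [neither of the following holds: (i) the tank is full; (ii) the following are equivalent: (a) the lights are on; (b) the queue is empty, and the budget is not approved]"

Let P = "the pressure is above threshold" (T), Q = "the tank is full" (T), U = "the budget is approved" (F), S = "the queue is empty" (T), V = "the lights are on" (F).

S1: Formalization: ¬(P ↔ (Q ⊕ ¬U)) → S

¬U = ¬F = T
Q ⊕ ¬U = T ⊕ T = F
P ↔ (Q ⊕ ¬U) = T ↔ F = F
¬(P ↔ (Q ⊕ ¬U)) = ¬F = T
¬(P ↔ (Q ⊕ ¬U)) → S = T → T = T
Thus S1 is true.

S2: In symbols: ¬(Q ↓ (V ↔ (S ∧ ¬U)))

¬U = ¬F = T
S ∧ ¬U = T ∧ T = T
V ↔ (S ∧ ¬U) = F ↔ T = F
Q ↓ (V ↔ (S ∧ ¬U)) = T ↓ F = F
¬(Q ↓ (V ↔ (S ∧ ¬U))) = ¬F = T
Hence S2 is true.

True statements: 2 (S1, S2).

2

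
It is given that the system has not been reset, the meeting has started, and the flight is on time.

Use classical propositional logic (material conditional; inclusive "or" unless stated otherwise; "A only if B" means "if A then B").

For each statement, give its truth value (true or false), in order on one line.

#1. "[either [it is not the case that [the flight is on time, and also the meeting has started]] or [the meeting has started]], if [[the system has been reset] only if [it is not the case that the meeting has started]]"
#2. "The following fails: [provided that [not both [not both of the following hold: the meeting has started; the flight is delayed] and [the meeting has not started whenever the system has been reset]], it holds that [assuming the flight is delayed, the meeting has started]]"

Let P = "the system has been reset" (False), Q = "the meeting has started" (True), R = "the flight is delayed" (False).

#1: In symbols: (P -> not Q) -> (not (not R and Q) or Q)

not Q = not True = False
P -> not Q = False -> False = True
not R = not False = True
not R and Q = True and True = True
not (not R and Q) = not True = False
not (not R and Q) or Q = False or True = True
(P -> not Q) -> (not (not R and Q) or Q) = True -> True = True
Hence #1 is true.

#2: Formalization: not (((Q nand R) nand (P -> not Q)) -> (R -> Q))

Q nand R = True nand False = True
not Q = not True = False
P -> not Q = False -> False = True
(Q nand R) nand (P -> not Q) = True nand True = False
R -> Q = False -> True = True
((Q nand R) nand (P -> not Q)) -> (R -> Q) = False -> True = True
not (((Q nand R) nand (P -> not Q)) -> (R -> Q)) = not True = False
So #2 is false.

#1 T; #2 F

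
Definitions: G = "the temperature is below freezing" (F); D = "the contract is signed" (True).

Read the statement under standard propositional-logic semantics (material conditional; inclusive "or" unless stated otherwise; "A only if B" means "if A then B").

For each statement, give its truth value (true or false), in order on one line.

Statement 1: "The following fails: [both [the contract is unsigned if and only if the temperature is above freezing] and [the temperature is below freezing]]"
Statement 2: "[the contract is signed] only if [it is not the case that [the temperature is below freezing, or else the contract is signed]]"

Statement 1 T; Statement 2 F

Statement 1: Parsed as ~((~D <-> ~G) & G)

~D = ~T = F
~G = ~F = T
~D <-> ~G = F <-> T = F
(~D <-> ~G) & G = F & F = F
~((~D <-> ~G) & G) = ~F = T
So Statement 1 is true.

Statement 2: This is D -> ~(G | D).

G | D = F | T = T
~(G | D) = ~T = F
D -> ~(G | D) = T -> F = F
So Statement 2 is false.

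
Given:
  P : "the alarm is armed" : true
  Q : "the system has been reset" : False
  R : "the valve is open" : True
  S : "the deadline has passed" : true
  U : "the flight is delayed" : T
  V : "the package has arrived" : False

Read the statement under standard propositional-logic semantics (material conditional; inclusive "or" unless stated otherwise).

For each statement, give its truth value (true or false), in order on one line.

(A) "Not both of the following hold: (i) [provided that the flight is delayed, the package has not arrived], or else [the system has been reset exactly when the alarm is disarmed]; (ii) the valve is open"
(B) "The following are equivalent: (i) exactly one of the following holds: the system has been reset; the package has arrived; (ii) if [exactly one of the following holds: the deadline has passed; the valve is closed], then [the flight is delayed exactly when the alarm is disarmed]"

(A) False; (B) True

(A): In symbols: ((U → ¬V) ∨ (Q ↔ ¬P)) ↑ R

¬V = ¬F = T
U → ¬V = T → T = T
¬P = ¬T = F
Q ↔ ¬P = F ↔ F = T
(U → ¬V) ∨ (Q ↔ ¬P) = T ∨ T = T
((U → ¬V) ∨ (Q ↔ ¬P)) ↑ R = T ↑ T = F
So (A) is false.

(B): Parsed as (Q ⊕ V) ↔ ((S ⊕ ¬R) → (U ↔ ¬P))

Q ⊕ V = F ⊕ F = F
¬R = ¬T = F
S ⊕ ¬R = T ⊕ F = T
¬P = ¬T = F
U ↔ ¬P = T ↔ F = F
(S ⊕ ¬R) → (U ↔ ¬P) = T → F = F
(Q ⊕ V) ↔ ((S ⊕ ¬R) → (U ↔ ¬P)) = F ↔ F = T
Hence (B) is true.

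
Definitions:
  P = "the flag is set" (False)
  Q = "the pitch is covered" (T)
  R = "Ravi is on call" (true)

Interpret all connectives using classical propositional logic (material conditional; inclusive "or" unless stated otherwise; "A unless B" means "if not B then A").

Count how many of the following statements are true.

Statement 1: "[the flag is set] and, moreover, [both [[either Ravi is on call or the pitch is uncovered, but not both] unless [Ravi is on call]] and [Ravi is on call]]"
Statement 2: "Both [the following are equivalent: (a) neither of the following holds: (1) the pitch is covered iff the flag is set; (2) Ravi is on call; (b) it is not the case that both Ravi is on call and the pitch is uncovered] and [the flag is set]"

0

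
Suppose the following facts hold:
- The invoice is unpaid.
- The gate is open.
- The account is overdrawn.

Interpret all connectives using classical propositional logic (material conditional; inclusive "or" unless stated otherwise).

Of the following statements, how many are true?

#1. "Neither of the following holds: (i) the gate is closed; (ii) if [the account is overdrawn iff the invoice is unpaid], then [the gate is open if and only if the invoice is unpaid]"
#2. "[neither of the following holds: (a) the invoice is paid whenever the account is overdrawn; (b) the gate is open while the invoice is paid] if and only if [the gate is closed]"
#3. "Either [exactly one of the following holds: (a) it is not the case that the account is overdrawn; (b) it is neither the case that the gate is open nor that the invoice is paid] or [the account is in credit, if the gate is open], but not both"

0

Let M = "the gate is open" (T), D = "the account is overdrawn" (T), N = "the invoice is paid" (F).

#1: This is ~M nor ((D <-> ~N) -> (M <-> ~N)).

~M = ~T = F
~N = ~F = T
D <-> ~N = T <-> T = T
~N = ~F = T
M <-> ~N = T <-> T = T
(D <-> ~N) -> (M <-> ~N) = T -> T = T
~M nor ((D <-> ~N) -> (M <-> ~N)) = F nor T = F
Thus #1 is false.

#2: This is ((D -> N) nor (M & N)) <-> ~M.

D -> N = T -> F = F
M & N = T & F = F
(D -> N) nor (M & N) = F nor F = T
~M = ~T = F
((D -> N) nor (M & N)) <-> ~M = T <-> F = F
Thus #2 is false.

#3: This is (~D xor (M nor N)) xor (M -> ~D).

~D = ~T = F
M nor N = T nor F = F
~D xor (M nor N) = F xor F = F
~D = ~T = F
M -> ~D = T -> F = F
(~D xor (M nor N)) xor (M -> ~D) = F xor F = F
Hence #3 is false.

Count: 0.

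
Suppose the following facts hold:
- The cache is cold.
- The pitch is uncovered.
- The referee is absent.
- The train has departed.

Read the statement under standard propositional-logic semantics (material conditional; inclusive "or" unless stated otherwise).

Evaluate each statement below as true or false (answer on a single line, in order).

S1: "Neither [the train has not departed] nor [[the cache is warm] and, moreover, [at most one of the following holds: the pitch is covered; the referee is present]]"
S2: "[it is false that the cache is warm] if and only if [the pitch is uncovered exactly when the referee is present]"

S1 true; S2 false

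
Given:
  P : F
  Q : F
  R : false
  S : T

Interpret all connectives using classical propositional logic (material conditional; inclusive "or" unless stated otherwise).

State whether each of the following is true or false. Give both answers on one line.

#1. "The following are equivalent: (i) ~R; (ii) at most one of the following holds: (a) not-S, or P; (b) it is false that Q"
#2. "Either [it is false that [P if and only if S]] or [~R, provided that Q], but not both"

#1: In symbols: ¬R ↔ ((¬S ∨ P) ↑ ¬Q)

¬R = ¬F = T
¬S = ¬T = F
¬S ∨ P = F ∨ F = F
¬Q = ¬F = T
(¬S ∨ P) ↑ ¬Q = F ↑ T = T
¬R ↔ ((¬S ∨ P) ↑ ¬Q) = T ↔ T = T
So #1 is true.

#2: Formalization: ¬(P ↔ S) ⊕ (Q → ¬R)

P ↔ S = F ↔ T = F
¬(P ↔ S) = ¬F = T
¬R = ¬F = T
Q → ¬R = F → T = T
¬(P ↔ S) ⊕ (Q → ¬R) = T ⊕ T = F
Hence #2 is false.

#1 true; #2 false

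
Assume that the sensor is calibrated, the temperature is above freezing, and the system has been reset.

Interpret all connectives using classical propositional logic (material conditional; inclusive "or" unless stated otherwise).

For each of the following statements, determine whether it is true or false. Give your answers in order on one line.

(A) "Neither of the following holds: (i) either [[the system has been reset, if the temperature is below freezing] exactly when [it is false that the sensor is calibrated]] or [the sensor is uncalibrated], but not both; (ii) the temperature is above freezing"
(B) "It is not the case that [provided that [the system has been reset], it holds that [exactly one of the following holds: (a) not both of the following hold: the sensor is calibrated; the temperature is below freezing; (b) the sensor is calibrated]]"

Let Q = "the temperature is below freezing" (F), V = "the system has been reset" (T), W = "the sensor is calibrated" (T).

(A): In symbols: (((Q -> V) <-> ~W) xor ~W) nor ~Q

Q -> V = F -> T = T
~W = ~T = F
(Q -> V) <-> ~W = T <-> F = F
~W = ~T = F
((Q -> V) <-> ~W) xor ~W = F xor F = F
~Q = ~F = T
(((Q -> V) <-> ~W) xor ~W) nor ~Q = F nor T = F
So (A) is false.

(B): Formalization: ~(V -> ((W nand Q) xor W))

W nand Q = T nand F = T
(W nand Q) xor W = T xor T = F
V -> ((W nand Q) xor W) = T -> F = F
~(V -> ((W nand Q) xor W)) = ~F = T
Hence (B) is true.

(A) False / (B) True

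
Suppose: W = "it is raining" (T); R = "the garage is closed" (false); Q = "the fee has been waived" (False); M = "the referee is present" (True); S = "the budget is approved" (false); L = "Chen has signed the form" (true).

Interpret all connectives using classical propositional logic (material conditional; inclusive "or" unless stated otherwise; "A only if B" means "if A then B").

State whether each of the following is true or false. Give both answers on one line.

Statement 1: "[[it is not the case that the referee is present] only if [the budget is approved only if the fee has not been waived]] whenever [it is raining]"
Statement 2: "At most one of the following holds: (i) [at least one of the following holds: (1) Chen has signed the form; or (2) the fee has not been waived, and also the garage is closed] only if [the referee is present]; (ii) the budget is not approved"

Statement 1: This is W → (¬M → (S → ¬Q)).

¬M = ¬T = F
¬Q = ¬F = T
S → ¬Q = F → T = T
¬M → (S → ¬Q) = F → T = T
W → (¬M → (S → ¬Q)) = T → T = T
Hence Statement 1 is true.

Statement 2: Parsed as ((L ∨ (¬Q ∧ R)) → M) ↑ ¬S

¬Q = ¬F = T
¬Q ∧ R = T ∧ F = F
L ∨ (¬Q ∧ R) = T ∨ F = T
(L ∨ (¬Q ∧ R)) → M = T → T = T
¬S = ¬F = T
((L ∨ (¬Q ∧ R)) → M) ↑ ¬S = T ↑ T = F
So Statement 2 is false.

Statement 1 T / Statement 2 F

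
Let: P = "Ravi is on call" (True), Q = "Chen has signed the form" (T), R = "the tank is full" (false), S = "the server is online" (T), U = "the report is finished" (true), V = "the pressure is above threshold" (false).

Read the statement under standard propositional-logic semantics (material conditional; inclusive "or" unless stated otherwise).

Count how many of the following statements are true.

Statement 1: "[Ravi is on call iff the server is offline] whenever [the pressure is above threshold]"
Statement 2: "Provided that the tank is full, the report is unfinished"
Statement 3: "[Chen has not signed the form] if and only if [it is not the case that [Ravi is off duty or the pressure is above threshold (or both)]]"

Statement 1: Formalization: V -> (P iff not S)

not S = not True = False
P iff not S = True iff False = False
V -> (P iff not S) = False -> False = True
So Statement 1 is true.

Statement 2: This is R -> not U.

not U = not True = False
R -> not U = False -> False = True
Thus Statement 2 is true.

Statement 3: Parsed as not Q iff not (not P or V)

not Q = not True = False
not P = not True = False
not P or V = False or False = False
not (not P or V) = not False = True
not Q iff not (not P or V) = False iff True = False
Hence Statement 3 is false.

Count: 2.

2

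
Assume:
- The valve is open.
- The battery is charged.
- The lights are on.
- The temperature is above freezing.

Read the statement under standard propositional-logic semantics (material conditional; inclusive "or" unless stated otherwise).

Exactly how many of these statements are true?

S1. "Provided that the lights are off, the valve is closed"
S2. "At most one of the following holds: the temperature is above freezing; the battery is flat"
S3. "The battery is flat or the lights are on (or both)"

Let R = "the lights are on" (T), P = "the valve is open" (T), S = "the temperature is below freezing" (F), Q = "the battery is charged" (T).

S1: In symbols: ~R -> ~P

~R = ~T = F
~P = ~T = F
~R -> ~P = F -> F = T
So S1 is true.

S2: Formalization: ~S nand ~Q

~S = ~F = T
~Q = ~T = F
~S nand ~Q = T nand F = T
Thus S2 is true.

S3: Formalization: ~Q | R

~Q = ~T = F
~Q | R = F | T = T
So S3 is true.

3 of the 3 statements are true.

3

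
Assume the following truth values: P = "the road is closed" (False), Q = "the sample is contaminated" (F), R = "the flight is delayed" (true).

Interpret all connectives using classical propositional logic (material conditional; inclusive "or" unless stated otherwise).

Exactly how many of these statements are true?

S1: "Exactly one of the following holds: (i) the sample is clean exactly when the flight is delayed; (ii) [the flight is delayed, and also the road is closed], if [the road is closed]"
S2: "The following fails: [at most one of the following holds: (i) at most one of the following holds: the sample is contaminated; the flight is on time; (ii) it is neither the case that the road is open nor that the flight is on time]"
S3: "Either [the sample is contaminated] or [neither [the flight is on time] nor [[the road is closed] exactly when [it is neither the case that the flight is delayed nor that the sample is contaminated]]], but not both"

0

S1: Formalization: (¬Q ↔ R) ⊕ (P → (R ∧ P))

¬Q = ¬F = T
¬Q ↔ R = T ↔ T = T
R ∧ P = T ∧ F = F
P → (R ∧ P) = F → F = T
(¬Q ↔ R) ⊕ (P → (R ∧ P)) = T ⊕ T = F
Thus S1 is false.

S2: Formalization: ¬((Q ↑ ¬R) ↑ (¬P ↓ ¬R))

¬R = ¬T = F
Q ↑ ¬R = F ↑ F = T
¬P = ¬F = T
¬R = ¬T = F
¬P ↓ ¬R = T ↓ F = F
(Q ↑ ¬R) ↑ (¬P ↓ ¬R) = T ↑ F = T
¬((Q ↑ ¬R) ↑ (¬P ↓ ¬R)) = ¬T = F
Hence S2 is false.

S3: This is Q ⊕ (¬R ↓ (P ↔ (R ↓ Q))).

¬R = ¬T = F
R ↓ Q = T ↓ F = F
P ↔ (R ↓ Q) = F ↔ F = T
¬R ↓ (P ↔ (R ↓ Q)) = F ↓ T = F
Q ⊕ (¬R ↓ (P ↔ (R ↓ Q))) = F ⊕ F = F
Thus S3 is false.

True statements: 0 (none).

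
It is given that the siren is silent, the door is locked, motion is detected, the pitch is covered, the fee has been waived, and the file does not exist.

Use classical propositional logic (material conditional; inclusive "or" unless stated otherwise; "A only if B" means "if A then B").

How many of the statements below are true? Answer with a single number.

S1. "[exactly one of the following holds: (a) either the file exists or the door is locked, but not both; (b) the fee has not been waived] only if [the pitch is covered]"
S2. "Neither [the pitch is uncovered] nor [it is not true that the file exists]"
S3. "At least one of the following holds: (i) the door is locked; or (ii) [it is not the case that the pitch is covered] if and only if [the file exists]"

Let V = "the file exists" (False), Q = "the door is locked" (True), U = "the fee has been waived" (True), S = "the pitch is covered" (True).

S1: Formalization: ((V xor Q) xor not U) -> S

V xor Q = False xor True = True
not U = not True = False
(V xor Q) xor not U = True xor False = True
((V xor Q) xor not U) -> S = True -> True = True
Thus S1 is true.

S2: In symbols: not S nor not V

not S = not True = False
not V = not False = True
not S nor not V = False nor True = False
Thus S2 is false.

S3: In symbols: Q or (not S iff V)

not S = not True = False
not S iff V = False iff False = True
Q or (not S iff V) = True or True = True
Hence S3 is true.

Count: 2.

2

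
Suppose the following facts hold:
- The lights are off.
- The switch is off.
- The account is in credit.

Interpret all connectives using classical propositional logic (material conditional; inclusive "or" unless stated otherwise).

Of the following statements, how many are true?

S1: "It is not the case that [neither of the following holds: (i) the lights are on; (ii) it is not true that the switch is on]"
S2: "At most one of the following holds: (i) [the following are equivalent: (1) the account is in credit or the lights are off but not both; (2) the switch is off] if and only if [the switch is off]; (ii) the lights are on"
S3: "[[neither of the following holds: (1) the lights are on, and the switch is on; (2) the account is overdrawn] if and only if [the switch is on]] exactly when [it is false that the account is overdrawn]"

Let P = "the lights are on" (False), Q = "the switch is on" (False), R = "the account is overdrawn" (False).

S1: This is not (P nor not Q).

not Q = not False = True
P nor not Q = False nor True = False
not (P nor not Q) = not False = True
So S1 is true.

S2: Formalization: (((not R xor not P) iff not Q) iff not Q) nand P

not R = not False = True
not P = not False = True
not R xor not P = True xor True = False
not Q = not False = True
(not R xor not P) iff not Q = False iff True = False
not Q = not False = True
((not R xor not P) iff not Q) iff not Q = False iff True = False
(((not R xor not P) iff not Q) iff not Q) nand P = False nand False = True
Thus S2 is true.

S3: In symbols: (((P and Q) nor R) iff Q) iff not R

P and Q = False and False = False
(P and Q) nor R = False nor False = True
((P and Q) nor R) iff Q = True iff False = False
not R = not False = True
(((P and Q) nor R) iff Q) iff not R = False iff True = False
Hence S3 is false.

Count: 2.

2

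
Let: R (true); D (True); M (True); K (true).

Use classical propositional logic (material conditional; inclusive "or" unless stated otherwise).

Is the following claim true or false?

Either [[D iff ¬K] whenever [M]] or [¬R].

false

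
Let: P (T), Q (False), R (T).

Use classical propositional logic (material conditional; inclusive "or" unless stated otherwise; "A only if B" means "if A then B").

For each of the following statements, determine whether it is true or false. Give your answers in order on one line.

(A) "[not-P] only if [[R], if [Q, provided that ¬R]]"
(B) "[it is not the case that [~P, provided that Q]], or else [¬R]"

(A) True / (B) False

(A): In symbols: ~P -> ((~R -> Q) -> R)

~P = ~T = F
~R = ~T = F
~R -> Q = F -> F = T
(~R -> Q) -> R = T -> T = T
~P -> ((~R -> Q) -> R) = F -> T = T
Hence (A) is true.

(B): Parsed as ~(Q -> ~P) | ~R

~P = ~T = F
Q -> ~P = F -> F = T
~(Q -> ~P) = ~T = F
~R = ~T = F
~(Q -> ~P) | ~R = F | F = F
Hence (B) is false.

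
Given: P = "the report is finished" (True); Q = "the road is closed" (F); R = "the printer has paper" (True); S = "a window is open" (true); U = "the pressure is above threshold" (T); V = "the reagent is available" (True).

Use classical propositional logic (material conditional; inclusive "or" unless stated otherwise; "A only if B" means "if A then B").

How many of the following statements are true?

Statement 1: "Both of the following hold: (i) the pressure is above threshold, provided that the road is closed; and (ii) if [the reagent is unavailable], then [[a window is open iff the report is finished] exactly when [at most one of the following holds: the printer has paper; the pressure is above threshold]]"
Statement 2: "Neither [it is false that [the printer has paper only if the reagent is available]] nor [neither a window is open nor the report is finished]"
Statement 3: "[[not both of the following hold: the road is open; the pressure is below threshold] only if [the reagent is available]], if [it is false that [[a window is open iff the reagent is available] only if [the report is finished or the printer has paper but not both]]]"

Statement 1: This is (Q -> U) and (not V -> ((S iff P) iff (R nand U))).

Q -> U = False -> True = True
not V = not True = False
S iff P = True iff True = True
R nand U = True nand True = False
(S iff P) iff (R nand U) = True iff False = False
not V -> ((S iff P) iff (R nand U)) = False -> False = True
(Q -> U) and (not V -> ((S iff P) iff (R nand U))) = True and True = True
So Statement 1 is true.

Statement 2: Formalization: not (R -> V) nor (S nor P)

R -> V = True -> True = True
not (R -> V) = not True = False
S nor P = True nor True = False
not (R -> V) nor (S nor P) = False nor False = True
So Statement 2 is true.

Statement 3: In symbols: not ((S iff V) -> (P xor R)) -> ((not Q nand not U) -> V)

S iff V = True iff True = True
P xor R = True xor True = False
(S iff V) -> (P xor R) = True -> False = False
not ((S iff V) -> (P xor R)) = not False = True
not Q = not False = True
not U = not True = False
not Q nand not U = True nand False = True
(not Q nand not U) -> V = True -> True = True
not ((S iff V) -> (P xor R)) -> ((not Q nand not U) -> V) = True -> True = True
So Statement 3 is true.

Count: 3.

3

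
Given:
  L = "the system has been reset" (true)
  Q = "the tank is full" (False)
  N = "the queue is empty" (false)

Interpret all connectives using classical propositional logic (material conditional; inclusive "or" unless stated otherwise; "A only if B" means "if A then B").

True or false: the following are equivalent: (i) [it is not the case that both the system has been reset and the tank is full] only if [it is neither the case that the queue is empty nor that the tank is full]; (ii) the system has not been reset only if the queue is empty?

In symbols: ((L nand Q) -> (N nor Q)) iff (not L -> N)

L nand Q = True nand False = True
N nor Q = False nor False = True
(L nand Q) -> (N nor Q) = True -> True = True
not L = not True = False
not L -> N = False -> False = True
((L nand Q) -> (N nor Q)) iff (not L -> N) = True iff True = True

true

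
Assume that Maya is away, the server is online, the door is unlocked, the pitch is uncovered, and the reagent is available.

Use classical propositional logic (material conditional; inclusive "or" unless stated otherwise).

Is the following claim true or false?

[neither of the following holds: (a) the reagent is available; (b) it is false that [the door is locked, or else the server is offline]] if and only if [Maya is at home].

true

Let H = "the reagent is available" (T), V = "the door is locked" (F), U = "the server is online" (T), S = "Maya is at home" (F).
In symbols: (H ↓ ¬(V ∨ ¬U)) ↔ S

¬U = ¬T = F
V ∨ ¬U = F ∨ F = F
¬(V ∨ ¬U) = ¬F = T
H ↓ ¬(V ∨ ¬U) = T ↓ T = F
(H ↓ ¬(V ∨ ¬U)) ↔ S = F ↔ F = T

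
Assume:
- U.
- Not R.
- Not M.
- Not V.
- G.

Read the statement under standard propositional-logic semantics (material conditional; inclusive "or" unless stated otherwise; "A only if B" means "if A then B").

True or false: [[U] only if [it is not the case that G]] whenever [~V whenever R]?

False.

This is (R -> ~V) -> (U -> ~G).

~V = ~F = T
R -> ~V = F -> T = T
~G = ~T = F
U -> ~G = T -> F = F
(R -> ~V) -> (U -> ~G) = T -> F = F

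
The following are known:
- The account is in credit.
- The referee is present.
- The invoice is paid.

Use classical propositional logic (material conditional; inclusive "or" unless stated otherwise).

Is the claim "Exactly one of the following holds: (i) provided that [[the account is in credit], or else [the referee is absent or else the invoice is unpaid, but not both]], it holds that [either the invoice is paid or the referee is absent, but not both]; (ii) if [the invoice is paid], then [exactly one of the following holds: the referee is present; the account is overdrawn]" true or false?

False.

Let R = "the account is overdrawn" (F), W = "the referee is present" (T), P = "the invoice is paid" (T).
In symbols: ((~R | (~W xor ~P)) -> (P xor ~W)) xor (P -> (W xor R))

~R = ~F = T
~W = ~T = F
~P = ~T = F
~W xor ~P = F xor F = F
~R | (~W xor ~P) = T | F = T
~W = ~T = F
P xor ~W = T xor F = T
(~R | (~W xor ~P)) -> (P xor ~W) = T -> T = T
W xor R = T xor F = T
P -> (W xor R) = T -> T = T
((~R | (~W xor ~P)) -> (P xor ~W)) xor (P -> (W xor R)) = T xor T = F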